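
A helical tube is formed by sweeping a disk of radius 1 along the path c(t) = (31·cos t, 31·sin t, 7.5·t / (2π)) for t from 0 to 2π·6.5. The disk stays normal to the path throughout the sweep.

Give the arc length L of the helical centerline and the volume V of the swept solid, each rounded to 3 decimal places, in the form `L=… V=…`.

L=1267.000 V=3980.398

2πR = 2π·31 = 194.778745
per-turn = √(194.778745² + 7.5²) = √(37938.7593 + 56.25) = √37995.0093 = 194.923086
L = 6.5 × 194.923086 = 1267.000057
V = π·1² × L = 3.141593 × 1267.000057 = 3980.398070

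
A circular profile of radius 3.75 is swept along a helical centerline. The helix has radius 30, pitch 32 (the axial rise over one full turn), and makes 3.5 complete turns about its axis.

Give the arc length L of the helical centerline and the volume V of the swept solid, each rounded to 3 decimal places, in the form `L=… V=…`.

L=669.174 V=29563.192

2πR = 2π·30 = 188.495559
per-turn = √(188.495559² + 32²) = √(35530.5758 + 1024) = √36554.5758 = 191.192510
L = 3.5 × 191.192510 = 669.173785
V = π·3.75² × L = 44.178647 × 669.173785 = 29563.192208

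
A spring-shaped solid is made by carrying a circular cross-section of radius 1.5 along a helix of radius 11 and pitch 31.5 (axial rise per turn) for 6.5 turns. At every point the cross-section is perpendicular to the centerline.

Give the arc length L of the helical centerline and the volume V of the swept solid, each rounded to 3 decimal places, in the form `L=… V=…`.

2πR = 2π·11 = 69.115038
per-turn = √(69.115038² + 31.5²) = √(4776.8885 + 992.25) = √5769.1385 = 75.954845
L = 6.5 × 75.954845 = 493.706495
V = π·1.5² × L = 7.068583 × 493.706495 = 3489.805568

L=493.706 V=3489.806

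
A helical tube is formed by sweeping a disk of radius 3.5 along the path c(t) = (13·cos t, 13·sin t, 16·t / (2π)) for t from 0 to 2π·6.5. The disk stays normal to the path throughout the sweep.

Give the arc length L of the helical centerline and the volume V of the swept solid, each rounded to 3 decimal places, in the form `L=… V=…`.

2πR = 2π·13 = 81.681409
per-turn = √(81.681409² + 16²) = √(6671.8526 + 256) = √6927.8526 = 83.233723
L = 6.5 × 83.233723 = 541.019197
V = π·3.5² × L = 38.484510 × 541.019197 = 20820.858693

L=541.019 V=20820.859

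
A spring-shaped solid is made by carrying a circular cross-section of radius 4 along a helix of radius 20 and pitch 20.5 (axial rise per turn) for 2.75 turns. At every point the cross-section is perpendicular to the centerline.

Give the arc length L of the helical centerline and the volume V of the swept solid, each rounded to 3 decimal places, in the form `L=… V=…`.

2πR = 2π·20 = 125.663706
per-turn = √(125.663706² + 20.5²) = √(15791.3670 + 420.25) = √16211.6170 = 127.324848
L = 2.75 × 127.324848 = 350.143333
V = π·4² × L = 50.265482 × 350.143333 = 17600.123579

L=350.143 V=17600.124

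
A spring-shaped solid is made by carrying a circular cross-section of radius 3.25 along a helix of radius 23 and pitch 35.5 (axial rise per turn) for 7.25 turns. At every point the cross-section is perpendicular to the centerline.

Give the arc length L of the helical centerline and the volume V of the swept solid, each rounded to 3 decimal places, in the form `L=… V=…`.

L=1078.870 V=35800.237

2πR = 2π·23 = 144.513262
per-turn = √(144.513262² + 35.5²) = √(20884.0829 + 1260.25) = √22144.3329 = 148.809720
L = 7.25 × 148.809720 = 1078.870474
V = π·3.25² × L = 33.183072 × 1078.870474 = 35800.237038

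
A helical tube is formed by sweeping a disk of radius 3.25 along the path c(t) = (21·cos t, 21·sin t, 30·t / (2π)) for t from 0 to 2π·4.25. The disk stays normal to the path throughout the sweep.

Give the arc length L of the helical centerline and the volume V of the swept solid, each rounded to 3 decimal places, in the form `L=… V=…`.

2πR = 2π·21 = 131.946891
per-turn = √(131.946891² + 30²) = √(17409.9822 + 900) = √18309.9822 = 135.314383
L = 4.25 × 135.314383 = 575.086126
V = π·3.25² × L = 33.183072 × 575.086126 = 19083.124572

L=575.086 V=19083.125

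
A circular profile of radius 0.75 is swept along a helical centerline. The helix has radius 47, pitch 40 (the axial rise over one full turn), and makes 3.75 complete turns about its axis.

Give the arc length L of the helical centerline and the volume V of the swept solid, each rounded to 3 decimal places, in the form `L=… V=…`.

L=1117.524 V=1974.828

2πR = 2π·47 = 295.309709
per-turn = √(295.309709² + 40²) = √(87207.8245 + 1600) = √88807.8245 = 298.006417
L = 3.75 × 298.006417 = 1117.524063
V = π·0.75² × L = 1.767146 × 1117.524063 = 1974.828030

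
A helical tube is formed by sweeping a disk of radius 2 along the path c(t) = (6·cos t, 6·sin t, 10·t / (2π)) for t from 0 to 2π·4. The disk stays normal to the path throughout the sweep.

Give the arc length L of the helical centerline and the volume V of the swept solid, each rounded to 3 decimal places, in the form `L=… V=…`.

L=156.011 V=1960.498

2πR = 2π·6 = 37.699112
per-turn = √(37.699112² + 10²) = √(1421.2230 + 100) = √1521.2230 = 39.002859
L = 4 × 39.002859 = 156.011437
V = π·2² × L = 12.566371 × 156.011437 = 1960.497540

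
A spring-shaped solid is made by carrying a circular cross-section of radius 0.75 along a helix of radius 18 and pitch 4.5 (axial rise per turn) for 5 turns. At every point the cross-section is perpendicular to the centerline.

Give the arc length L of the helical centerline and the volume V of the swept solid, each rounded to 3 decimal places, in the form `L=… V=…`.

L=565.934 V=1000.088

2πR = 2π·18 = 113.097336
per-turn = √(113.097336² + 4.5²) = √(12791.0073 + 20.25) = √12811.2573 = 113.186825
L = 5 × 113.186825 = 565.934124
V = π·0.75² × L = 1.767146 × 565.934124 = 1000.088148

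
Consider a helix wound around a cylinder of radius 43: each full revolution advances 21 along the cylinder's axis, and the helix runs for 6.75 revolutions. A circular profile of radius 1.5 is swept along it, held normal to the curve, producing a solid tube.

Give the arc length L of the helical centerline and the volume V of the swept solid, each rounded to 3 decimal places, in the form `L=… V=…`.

2πR = 2π·43 = 270.176968
per-turn = √(270.176968² + 21²) = √(72995.5942 + 441) = √73436.5942 = 270.991871
L = 6.75 × 270.991871 = 1829.195129
V = π·1.5² × L = 7.068583 × 1829.195129 = 12929.818455

L=1829.195 V=12929.818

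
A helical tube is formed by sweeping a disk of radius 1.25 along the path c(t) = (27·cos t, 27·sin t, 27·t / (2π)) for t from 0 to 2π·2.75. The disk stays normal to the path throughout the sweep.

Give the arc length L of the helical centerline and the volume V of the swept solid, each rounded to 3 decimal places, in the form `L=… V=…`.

L=472.398 V=2318.879

2πR = 2π·27 = 169.646003
per-turn = √(169.646003² + 27²) = √(28779.7664 + 729) = √29508.7664 = 171.781159
L = 2.75 × 171.781159 = 472.398186
V = π·1.25² × L = 4.908739 × 472.398186 = 2318.879173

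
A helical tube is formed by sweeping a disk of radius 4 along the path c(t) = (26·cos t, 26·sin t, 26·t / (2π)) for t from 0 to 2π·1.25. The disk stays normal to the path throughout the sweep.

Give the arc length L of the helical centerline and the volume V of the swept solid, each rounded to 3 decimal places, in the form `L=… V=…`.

L=206.774 V=10393.576

2πR = 2π·26 = 163.362818
per-turn = √(163.362818² + 26²) = √(26687.4103 + 676) = √27363.4103 = 165.418893
L = 1.25 × 165.418893 = 206.773617
V = π·4² × L = 50.265482 × 206.773617 = 10393.575607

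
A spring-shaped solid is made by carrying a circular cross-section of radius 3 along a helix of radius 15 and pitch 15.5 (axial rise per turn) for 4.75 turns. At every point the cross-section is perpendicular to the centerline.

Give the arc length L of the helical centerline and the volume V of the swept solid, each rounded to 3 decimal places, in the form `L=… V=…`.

2πR = 2π·15 = 94.247780
per-turn = √(94.247780² + 15.5²) = √(8882.6440 + 240.25) = √9122.8940 = 95.513842
L = 4.75 × 95.513842 = 453.690748
V = π·3² × L = 28.274334 × 453.690748 = 12827.803694

L=453.691 V=12827.804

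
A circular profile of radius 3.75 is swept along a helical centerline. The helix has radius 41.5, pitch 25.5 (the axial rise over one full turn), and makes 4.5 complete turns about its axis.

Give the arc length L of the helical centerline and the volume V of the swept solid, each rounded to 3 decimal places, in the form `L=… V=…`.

L=1178.982 V=52085.848

2πR = 2π·41.5 = 260.752190
per-turn = √(260.752190² + 25.5²) = √(67991.7047 + 650.25) = √68641.9547 = 261.996097
L = 4.5 × 261.996097 = 1178.982435
V = π·3.75² × L = 44.178647 × 1178.982435 = 52085.848470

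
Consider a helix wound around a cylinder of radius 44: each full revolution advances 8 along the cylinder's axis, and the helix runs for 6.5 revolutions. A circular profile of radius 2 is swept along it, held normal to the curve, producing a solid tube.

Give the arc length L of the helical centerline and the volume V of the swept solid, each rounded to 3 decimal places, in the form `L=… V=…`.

L=1797.743 V=22591.107

2πR = 2π·44 = 276.460154
per-turn = √(276.460154² + 8²) = √(76430.2165 + 64) = √76494.2165 = 276.575878
L = 6.5 × 276.575878 = 1797.743209
V = π·2² × L = 12.566371 × 1797.743209 = 22591.107437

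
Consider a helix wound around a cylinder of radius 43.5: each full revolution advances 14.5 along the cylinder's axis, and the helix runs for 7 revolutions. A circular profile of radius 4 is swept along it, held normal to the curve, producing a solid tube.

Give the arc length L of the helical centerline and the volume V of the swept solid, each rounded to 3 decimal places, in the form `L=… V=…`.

L=1915.920 V=96304.664

2πR = 2π·43.5 = 273.318561
per-turn = √(273.318561² + 14.5²) = √(74703.0357 + 210.25) = √74913.2857 = 273.702915
L = 7 × 273.702915 = 1915.920405
V = π·4² × L = 50.265482 × 1915.920405 = 96304.663528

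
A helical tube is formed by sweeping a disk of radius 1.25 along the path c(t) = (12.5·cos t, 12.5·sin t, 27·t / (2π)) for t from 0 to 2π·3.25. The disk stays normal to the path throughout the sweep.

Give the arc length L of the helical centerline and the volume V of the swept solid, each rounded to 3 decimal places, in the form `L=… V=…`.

2πR = 2π·12.5 = 78.539816
per-turn = √(78.539816² + 27²) = √(6168.5028 + 729) = √6897.5028 = 83.051206
L = 3.25 × 83.051206 = 269.916418
V = π·1.25² × L = 4.908739 × 269.916418 = 1324.949119

L=269.916 V=1324.949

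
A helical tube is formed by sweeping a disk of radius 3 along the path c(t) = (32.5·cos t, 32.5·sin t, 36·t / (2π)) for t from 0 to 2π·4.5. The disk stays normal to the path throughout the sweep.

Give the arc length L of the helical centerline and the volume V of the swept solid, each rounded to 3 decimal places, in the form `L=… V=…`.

L=933.086 V=26382.398

2πR = 2π·32.5 = 204.203522
per-turn = √(204.203522² + 36²) = √(41699.0786 + 1296) = √42995.0786 = 207.352547
L = 4.5 × 207.352547 = 933.086460
V = π·3² × L = 28.274334 × 933.086460 = 26382.398107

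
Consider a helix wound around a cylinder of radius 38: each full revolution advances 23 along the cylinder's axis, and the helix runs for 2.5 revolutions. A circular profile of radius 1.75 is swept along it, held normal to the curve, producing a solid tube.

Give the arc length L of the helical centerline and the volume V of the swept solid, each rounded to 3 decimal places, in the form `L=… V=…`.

2πR = 2π·38 = 238.761042
per-turn = √(238.761042² + 23²) = √(57006.8350 + 529) = √57535.8350 = 239.866286
L = 2.5 × 239.866286 = 599.665714
V = π·1.75² × L = 9.621128 × 599.665714 = 5769.460295

L=599.666 V=5769.460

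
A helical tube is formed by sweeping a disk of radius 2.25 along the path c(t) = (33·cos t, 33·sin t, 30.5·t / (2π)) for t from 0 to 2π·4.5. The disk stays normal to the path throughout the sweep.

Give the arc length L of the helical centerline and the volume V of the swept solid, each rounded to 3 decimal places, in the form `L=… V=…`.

2πR = 2π·33 = 207.345115
per-turn = √(207.345115² + 30.5²) = √(42991.9968 + 930.25) = √43922.2468 = 209.576351
L = 4.5 × 209.576351 = 943.093578
V = π·2.25² × L = 15.904313 × 943.093578 = 14999.255275

L=943.094 V=14999.255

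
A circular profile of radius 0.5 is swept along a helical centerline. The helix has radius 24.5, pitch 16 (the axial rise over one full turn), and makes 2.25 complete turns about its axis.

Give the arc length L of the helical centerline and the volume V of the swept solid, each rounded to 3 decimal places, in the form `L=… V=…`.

L=348.226 V=273.496

2πR = 2π·24.5 = 153.938040
per-turn = √(153.938040² + 16²) = √(23696.9202 + 256) = √23952.9202 = 154.767310
L = 2.25 × 154.767310 = 348.226447
V = π·0.5² × L = 0.785398 × 348.226447 = 273.496412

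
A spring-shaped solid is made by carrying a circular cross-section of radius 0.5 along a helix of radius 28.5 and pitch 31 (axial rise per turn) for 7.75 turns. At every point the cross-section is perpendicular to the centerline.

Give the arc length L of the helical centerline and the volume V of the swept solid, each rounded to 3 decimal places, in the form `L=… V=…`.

2πR = 2π·28.5 = 179.070781
per-turn = √(179.070781² + 31²) = √(32066.3447 + 961) = √33027.3447 = 181.734269
L = 7.75 × 181.734269 = 1408.440588
V = π·0.5² × L = 0.785398 × 1408.440588 = 1106.186651

L=1408.441 V=1106.187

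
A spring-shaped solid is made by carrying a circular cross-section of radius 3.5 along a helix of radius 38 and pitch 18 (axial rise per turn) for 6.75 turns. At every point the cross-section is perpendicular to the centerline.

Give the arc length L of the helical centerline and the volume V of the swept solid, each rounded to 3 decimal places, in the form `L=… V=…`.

2πR = 2π·38 = 238.761042
per-turn = √(238.761042² + 18²) = √(57006.8350 + 324) = √57330.8350 = 239.438583
L = 6.75 × 239.438583 = 1616.210435
V = π·3.5² × L = 38.484510 × 1616.210435 = 62199.066663

L=1616.210 V=62199.067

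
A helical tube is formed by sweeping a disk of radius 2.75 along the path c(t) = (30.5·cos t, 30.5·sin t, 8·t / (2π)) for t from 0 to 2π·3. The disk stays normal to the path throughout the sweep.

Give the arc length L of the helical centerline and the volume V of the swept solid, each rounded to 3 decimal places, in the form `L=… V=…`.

2πR = 2π·30.5 = 191.637152
per-turn = √(191.637152² + 8²) = √(36724.7980 + 64) = √36788.7980 = 191.804061
L = 3 × 191.804061 = 575.412184
V = π·2.75² × L = 23.758294 × 575.412184 = 13670.812099

L=575.412 V=13670.812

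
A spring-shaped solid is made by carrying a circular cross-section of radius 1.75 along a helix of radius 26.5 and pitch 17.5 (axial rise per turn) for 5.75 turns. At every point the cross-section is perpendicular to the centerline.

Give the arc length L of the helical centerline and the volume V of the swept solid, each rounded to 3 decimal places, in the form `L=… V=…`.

2πR = 2π·26.5 = 166.504411
per-turn = √(166.504411² + 17.5²) = √(27723.7188 + 306.25) = √28029.9688 = 167.421530
L = 5.75 × 167.421530 = 962.673798
V = π·1.75² × L = 9.621128 × 962.673798 = 9262.007357

L=962.674 V=9262.007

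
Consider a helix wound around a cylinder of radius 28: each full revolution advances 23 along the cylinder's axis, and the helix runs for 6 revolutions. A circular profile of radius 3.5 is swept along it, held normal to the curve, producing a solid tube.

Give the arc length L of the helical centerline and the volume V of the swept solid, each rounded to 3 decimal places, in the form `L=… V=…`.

2πR = 2π·28 = 175.929189
per-turn = √(175.929189² + 23²) = √(30951.0794 + 529) = √31480.0794 = 177.426265
L = 6 × 177.426265 = 1064.557588
V = π·3.5² × L = 38.484510 × 1064.557588 = 40968.977153

L=1064.558 V=40968.977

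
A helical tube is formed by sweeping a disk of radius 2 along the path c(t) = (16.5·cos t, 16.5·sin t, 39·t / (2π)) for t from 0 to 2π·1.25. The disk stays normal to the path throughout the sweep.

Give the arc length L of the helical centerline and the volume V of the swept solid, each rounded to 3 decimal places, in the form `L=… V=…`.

2πR = 2π·16.5 = 103.672558
per-turn = √(103.672558² + 39²) = √(10747.9992 + 1521) = √12268.9992 = 110.765514
L = 1.25 × 110.765514 = 138.456893
V = π·2² × L = 12.566371 × 138.456893 = 1739.900632

L=138.457 V=1739.901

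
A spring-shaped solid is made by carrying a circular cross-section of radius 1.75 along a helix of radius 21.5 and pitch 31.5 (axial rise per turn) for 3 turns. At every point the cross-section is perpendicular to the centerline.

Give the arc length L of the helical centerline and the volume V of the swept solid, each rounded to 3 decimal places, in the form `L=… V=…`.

L=416.137 V=4003.711

2πR = 2π·21.5 = 135.088484
per-turn = √(135.088484² + 31.5²) = √(18248.8985 + 992.25) = √19241.1485 = 138.712467
L = 3 × 138.712467 = 416.137401
V = π·1.75² × L = 9.621128 × 416.137401 = 4003.710997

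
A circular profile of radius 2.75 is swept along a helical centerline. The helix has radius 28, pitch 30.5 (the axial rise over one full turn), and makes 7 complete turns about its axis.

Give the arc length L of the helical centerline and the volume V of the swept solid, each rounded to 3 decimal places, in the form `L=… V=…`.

L=1249.874 V=29694.876

2πR = 2π·28 = 175.929189
per-turn = √(175.929189² + 30.5²) = √(30951.0794 + 930.25) = √31881.3294 = 178.553436
L = 7 × 178.553436 = 1249.874050
V = π·2.75² × L = 23.758294 × 1249.874050 = 29694.875695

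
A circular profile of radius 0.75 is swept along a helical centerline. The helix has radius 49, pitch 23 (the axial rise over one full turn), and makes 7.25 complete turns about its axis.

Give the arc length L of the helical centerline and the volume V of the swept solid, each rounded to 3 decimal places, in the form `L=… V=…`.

2πR = 2π·49 = 307.876080
per-turn = √(307.876080² + 23²) = √(94787.6807 + 529) = √95316.6807 = 308.733997
L = 7.25 × 308.733997 = 2238.321475
V = π·0.75² × L = 1.767146 × 2238.321475 = 3955.440546

L=2238.321 V=3955.441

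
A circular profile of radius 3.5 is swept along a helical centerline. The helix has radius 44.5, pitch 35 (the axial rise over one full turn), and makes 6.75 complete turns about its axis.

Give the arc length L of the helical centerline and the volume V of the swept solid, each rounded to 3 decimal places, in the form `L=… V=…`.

L=1902.041 V=73199.115

2πR = 2π·44.5 = 279.601746
per-turn = √(279.601746² + 35²) = √(78177.1365 + 1225) = √79402.1365 = 281.783847
L = 6.75 × 281.783847 = 1902.040968
V = π·3.5² × L = 38.484510 × 1902.040968 = 73199.114651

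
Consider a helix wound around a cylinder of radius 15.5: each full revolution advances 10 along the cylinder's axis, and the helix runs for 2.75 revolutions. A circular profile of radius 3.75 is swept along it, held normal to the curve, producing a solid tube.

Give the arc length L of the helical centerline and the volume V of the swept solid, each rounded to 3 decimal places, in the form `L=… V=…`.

2πR = 2π·15.5 = 97.389372
per-turn = √(97.389372² + 10²) = √(9484.6898 + 100) = √9584.6898 = 97.901429
L = 2.75 × 97.901429 = 269.228930
V = π·3.75² × L = 44.178647 × 269.228930 = 11894.169785

L=269.229 V=11894.170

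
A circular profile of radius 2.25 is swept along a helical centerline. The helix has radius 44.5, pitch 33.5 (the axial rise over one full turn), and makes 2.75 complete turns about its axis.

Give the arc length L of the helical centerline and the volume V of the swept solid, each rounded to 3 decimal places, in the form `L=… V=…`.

2πR = 2π·44.5 = 279.601746
per-turn = √(279.601746² + 33.5²) = √(78177.1365 + 1122.25) = √79299.3865 = 281.601467
L = 2.75 × 281.601467 = 774.404035
V = π·2.25² × L = 15.904313 × 774.404035 = 12316.364020

L=774.404 V=12316.364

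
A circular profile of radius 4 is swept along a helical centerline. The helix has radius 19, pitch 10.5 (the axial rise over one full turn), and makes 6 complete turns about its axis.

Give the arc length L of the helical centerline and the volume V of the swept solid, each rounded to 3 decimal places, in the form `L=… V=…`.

L=719.048 V=36143.312

2πR = 2π·19 = 119.380521
per-turn = √(119.380521² + 10.5²) = √(14251.7088 + 110.25) = √14361.9588 = 119.841390
L = 6 × 119.841390 = 719.048340
V = π·4² × L = 50.265482 × 719.048340 = 36143.311718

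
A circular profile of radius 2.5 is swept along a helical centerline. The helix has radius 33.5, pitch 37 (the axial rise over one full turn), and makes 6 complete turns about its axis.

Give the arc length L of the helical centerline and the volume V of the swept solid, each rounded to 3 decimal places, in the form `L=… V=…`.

2πR = 2π·33.5 = 210.486708
per-turn = √(210.486708² + 37²) = √(44304.6542 + 1369) = √45673.6542 = 213.713954
L = 6 × 213.713954 = 1282.283724
V = π·2.5² × L = 19.634954 × 1282.283724 = 25177.582051

L=1282.284 V=25177.582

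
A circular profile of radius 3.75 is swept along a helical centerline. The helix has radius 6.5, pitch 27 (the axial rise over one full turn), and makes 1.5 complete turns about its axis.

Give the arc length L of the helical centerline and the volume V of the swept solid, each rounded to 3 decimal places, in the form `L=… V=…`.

L=73.438 V=3244.400

2πR = 2π·6.5 = 40.840704
per-turn = √(40.840704² + 27²) = √(1667.9631 + 729) = √2396.9631 = 48.958790
L = 1.5 × 48.958790 = 73.438185
V = π·3.75² × L = 44.178647 × 73.438185 = 3244.399646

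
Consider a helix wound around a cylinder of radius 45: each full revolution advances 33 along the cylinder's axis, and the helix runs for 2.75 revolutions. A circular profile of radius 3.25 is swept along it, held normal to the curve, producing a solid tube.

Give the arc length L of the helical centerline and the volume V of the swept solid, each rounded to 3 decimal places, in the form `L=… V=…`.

L=782.822 V=25976.444

2πR = 2π·45 = 282.743339
per-turn = √(282.743339² + 33²) = √(79943.7956 + 1089) = √81032.7956 = 284.662600
L = 2.75 × 284.662600 = 782.822149
V = π·3.25² × L = 33.183072 × 782.822149 = 25976.444052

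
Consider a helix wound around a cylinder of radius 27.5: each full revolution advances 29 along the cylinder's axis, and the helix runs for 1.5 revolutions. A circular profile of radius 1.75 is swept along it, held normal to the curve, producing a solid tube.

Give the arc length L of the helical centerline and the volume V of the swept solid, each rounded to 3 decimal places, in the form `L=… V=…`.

L=262.806 V=2528.495

2πR = 2π·27.5 = 172.787596
per-turn = √(172.787596² + 29²) = √(29855.5533 + 841) = √30696.5533 = 175.204319
L = 1.5 × 175.204319 = 262.806478
V = π·1.75² × L = 9.621128 × 262.806478 = 2528.494634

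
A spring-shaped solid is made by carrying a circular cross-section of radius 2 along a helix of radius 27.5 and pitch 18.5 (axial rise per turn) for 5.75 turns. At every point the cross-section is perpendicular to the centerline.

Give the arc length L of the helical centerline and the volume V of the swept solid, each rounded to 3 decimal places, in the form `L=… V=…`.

L=999.207 V=12556.407

2πR = 2π·27.5 = 172.787596
per-turn = √(172.787596² + 18.5²) = √(29855.5533 + 342.25) = √30197.8033 = 173.775152
L = 5.75 × 173.775152 = 999.207122
V = π·2² × L = 12.566371 × 999.207122 = 12556.407012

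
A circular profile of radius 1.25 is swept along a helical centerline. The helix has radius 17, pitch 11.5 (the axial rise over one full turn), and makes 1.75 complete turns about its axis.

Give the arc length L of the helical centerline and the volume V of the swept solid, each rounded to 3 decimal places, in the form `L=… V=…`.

L=188.005 V=922.867

2πR = 2π·17 = 106.814150
per-turn = √(106.814150² + 11.5²) = √(11409.2627 + 132.25) = √11541.5127 = 107.431432
L = 1.75 × 107.431432 = 188.005007
V = π·1.25² × L = 4.908739 × 188.005007 = 922.867419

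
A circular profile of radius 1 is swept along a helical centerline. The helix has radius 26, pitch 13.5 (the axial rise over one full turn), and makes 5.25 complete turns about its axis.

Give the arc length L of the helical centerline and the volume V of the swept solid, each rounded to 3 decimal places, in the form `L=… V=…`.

L=860.578 V=2703.586

2πR = 2π·26 = 163.362818
per-turn = √(163.362818² + 13.5²) = √(26687.4103 + 182.25) = √26869.6603 = 163.919676
L = 5.25 × 163.919676 = 860.578301
V = π·1² × L = 3.141593 × 860.578301 = 2703.586468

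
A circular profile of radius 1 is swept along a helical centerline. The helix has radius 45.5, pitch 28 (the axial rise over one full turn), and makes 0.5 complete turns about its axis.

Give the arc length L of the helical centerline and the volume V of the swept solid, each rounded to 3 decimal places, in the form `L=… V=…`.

L=143.626 V=451.216

2πR = 2π·45.5 = 285.884931
per-turn = √(285.884931² + 28²) = √(81730.1940 + 784) = √82514.1940 = 287.252840
L = 0.5 × 287.252840 = 143.626420
V = π·1² × L = 3.141593 × 143.626420 = 451.215706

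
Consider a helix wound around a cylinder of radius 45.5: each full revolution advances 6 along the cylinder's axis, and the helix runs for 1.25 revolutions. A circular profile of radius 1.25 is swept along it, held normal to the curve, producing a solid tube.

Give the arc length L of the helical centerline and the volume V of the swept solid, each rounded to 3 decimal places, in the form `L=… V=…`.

2πR = 2π·45.5 = 285.884931
per-turn = √(285.884931² + 6²) = √(81730.1940 + 36) = √81766.1940 = 285.947887
L = 1.25 × 285.947887 = 357.434859
V = π·1.25² × L = 4.908739 × 357.434859 = 1754.554260

L=357.435 V=1754.554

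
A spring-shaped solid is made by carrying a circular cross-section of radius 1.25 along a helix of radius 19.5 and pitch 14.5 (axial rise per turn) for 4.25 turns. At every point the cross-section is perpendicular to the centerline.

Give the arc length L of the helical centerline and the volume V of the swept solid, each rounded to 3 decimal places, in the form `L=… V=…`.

2πR = 2π·19.5 = 122.522113
per-turn = √(122.522113² + 14.5²) = √(15011.6683 + 210.25) = √15221.9183 = 123.377138
L = 4.25 × 123.377138 = 524.352838
V = π·1.25² × L = 4.908739 × 524.352838 = 2573.910977

L=524.353 V=2573.911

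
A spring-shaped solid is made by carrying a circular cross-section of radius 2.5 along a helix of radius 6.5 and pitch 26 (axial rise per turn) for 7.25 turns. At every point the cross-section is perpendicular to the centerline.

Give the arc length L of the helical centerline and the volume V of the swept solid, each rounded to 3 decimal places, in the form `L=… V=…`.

2πR = 2π·6.5 = 40.840704
per-turn = √(40.840704² + 26²) = √(1667.9631 + 676) = √2343.9631 = 48.414493
L = 7.25 × 48.414493 = 351.005075
V = π·2.5² × L = 19.634954 × 351.005075 = 6891.968533

L=351.005 V=6891.969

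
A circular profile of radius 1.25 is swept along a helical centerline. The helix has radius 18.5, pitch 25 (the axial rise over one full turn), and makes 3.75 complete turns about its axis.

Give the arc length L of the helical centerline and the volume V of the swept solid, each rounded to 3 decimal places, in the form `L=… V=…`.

L=445.864 V=2188.628

2πR = 2π·18.5 = 116.238928
per-turn = √(116.238928² + 25²) = √(13511.4884 + 625) = √14136.4884 = 118.896966
L = 3.75 × 118.896966 = 445.863621
V = π·1.25² × L = 4.908739 × 445.863621 = 2188.627931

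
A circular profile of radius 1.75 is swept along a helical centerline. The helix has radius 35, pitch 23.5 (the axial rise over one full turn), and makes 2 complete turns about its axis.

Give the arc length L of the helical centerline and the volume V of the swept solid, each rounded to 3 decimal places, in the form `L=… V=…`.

2πR = 2π·35 = 219.911486
per-turn = √(219.911486² + 23.5²) = √(48361.0616 + 552.25) = √48913.3116 = 221.163540
L = 2 × 221.163540 = 442.327081
V = π·1.75² × L = 9.621128 × 442.327081 = 4255.685240

L=442.327 V=4255.685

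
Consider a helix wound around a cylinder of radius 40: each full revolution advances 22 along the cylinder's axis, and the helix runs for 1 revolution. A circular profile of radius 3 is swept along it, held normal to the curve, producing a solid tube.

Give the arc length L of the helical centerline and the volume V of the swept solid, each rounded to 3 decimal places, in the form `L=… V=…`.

2πR = 2π·40 = 251.327412
per-turn = √(251.327412² + 22²) = √(63165.4682 + 484) = √63649.4682 = 252.288462
L = 1 × 252.288462 = 252.288462
V = π·3² × L = 28.274334 × 252.288462 = 7133.288215

L=252.288 V=7133.288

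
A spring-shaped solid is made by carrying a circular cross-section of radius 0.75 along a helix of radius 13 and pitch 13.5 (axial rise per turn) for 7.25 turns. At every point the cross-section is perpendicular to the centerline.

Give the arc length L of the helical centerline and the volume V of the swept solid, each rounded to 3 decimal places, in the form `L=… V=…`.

2πR = 2π·13 = 81.681409
per-turn = √(81.681409² + 13.5²) = √(6671.8526 + 182.25) = √6854.1026 = 82.789508
L = 7.25 × 82.789508 = 600.223930
V = π·0.75² × L = 1.767146 × 600.223930 = 1060.683238

L=600.224 V=1060.683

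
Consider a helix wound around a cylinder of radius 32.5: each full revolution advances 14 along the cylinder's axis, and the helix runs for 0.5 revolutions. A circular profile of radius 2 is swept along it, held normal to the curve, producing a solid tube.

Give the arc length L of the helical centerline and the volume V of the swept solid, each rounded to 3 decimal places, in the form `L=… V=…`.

L=102.341 V=1286.060

2πR = 2π·32.5 = 204.203522
per-turn = √(204.203522² + 14²) = √(41699.0786 + 196) = √41895.0786 = 204.682873
L = 0.5 × 204.682873 = 102.341437
V = π·2² × L = 12.566371 × 102.341437 = 1286.060422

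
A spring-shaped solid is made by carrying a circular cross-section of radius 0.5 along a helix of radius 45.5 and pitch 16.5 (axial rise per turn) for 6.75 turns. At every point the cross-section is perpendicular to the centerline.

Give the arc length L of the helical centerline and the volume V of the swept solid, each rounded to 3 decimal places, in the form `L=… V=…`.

L=1932.935 V=1518.123

2πR = 2π·45.5 = 285.884931
per-turn = √(285.884931² + 16.5²) = √(81730.1940 + 272.25) = √82002.4440 = 286.360689
L = 6.75 × 286.360689 = 1932.934649
V = π·0.5² × L = 0.785398 × 1932.934649 = 1518.123323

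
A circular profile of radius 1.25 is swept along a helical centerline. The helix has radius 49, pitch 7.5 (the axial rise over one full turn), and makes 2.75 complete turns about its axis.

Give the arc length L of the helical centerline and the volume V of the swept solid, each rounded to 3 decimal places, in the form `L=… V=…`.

L=846.910 V=4157.262

2πR = 2π·49 = 307.876080
per-turn = √(307.876080² + 7.5²) = √(94787.6807 + 56.25) = √94843.9307 = 307.967418
L = 2.75 × 307.967418 = 846.910400
V = π·1.25² × L = 4.908739 × 846.910400 = 4157.261705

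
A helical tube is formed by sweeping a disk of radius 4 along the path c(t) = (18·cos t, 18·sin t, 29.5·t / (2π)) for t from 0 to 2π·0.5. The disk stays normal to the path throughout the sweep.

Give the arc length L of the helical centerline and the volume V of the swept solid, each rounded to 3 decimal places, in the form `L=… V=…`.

2πR = 2π·18 = 113.097336
per-turn = √(113.097336² + 29.5²) = √(12791.0073 + 870.25) = √13661.2573 = 116.881381
L = 0.5 × 116.881381 = 58.440691
V = π·4² × L = 50.265482 × 58.440691 = 2937.549512

L=58.441 V=2937.550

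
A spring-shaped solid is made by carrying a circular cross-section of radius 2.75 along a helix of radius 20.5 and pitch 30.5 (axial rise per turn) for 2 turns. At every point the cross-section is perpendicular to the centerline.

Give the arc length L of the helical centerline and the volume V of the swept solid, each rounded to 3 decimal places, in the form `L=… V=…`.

2πR = 2π·20.5 = 128.805299
per-turn = √(128.805299² + 30.5²) = √(16590.8050 + 930.25) = √17521.0550 = 132.367122
L = 2 × 132.367122 = 264.734244
V = π·2.75² × L = 23.758294 × 264.734244 = 6289.634120

L=264.734 V=6289.634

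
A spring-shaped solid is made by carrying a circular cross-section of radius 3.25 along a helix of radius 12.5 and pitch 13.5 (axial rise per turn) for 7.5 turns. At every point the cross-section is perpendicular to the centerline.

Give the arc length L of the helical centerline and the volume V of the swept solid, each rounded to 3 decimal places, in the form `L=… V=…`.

2πR = 2π·12.5 = 78.539816
per-turn = √(78.539816² + 13.5²) = √(6168.5028 + 182.25) = √6350.7528 = 79.691610
L = 7.5 × 79.691610 = 597.687077
V = π·3.25² × L = 33.183072 × 597.687077 = 19833.093557

L=597.687 V=19833.094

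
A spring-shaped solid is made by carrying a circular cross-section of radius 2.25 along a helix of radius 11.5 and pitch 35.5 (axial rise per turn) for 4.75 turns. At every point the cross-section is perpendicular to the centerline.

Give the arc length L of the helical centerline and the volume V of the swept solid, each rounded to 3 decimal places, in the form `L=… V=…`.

L=382.405 V=6081.891

2πR = 2π·11.5 = 72.256631
per-turn = √(72.256631² + 35.5²) = √(5221.0207 + 1260.25) = √6481.2707 = 80.506340
L = 4.75 × 80.506340 = 382.405113
V = π·2.25² × L = 15.904313 × 382.405113 = 6081.890544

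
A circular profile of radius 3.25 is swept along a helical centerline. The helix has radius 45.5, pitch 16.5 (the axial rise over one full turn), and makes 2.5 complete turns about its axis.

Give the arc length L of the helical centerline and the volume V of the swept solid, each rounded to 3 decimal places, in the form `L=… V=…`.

L=715.902 V=23755.819

2πR = 2π·45.5 = 285.884931
per-turn = √(285.884931² + 16.5²) = √(81730.1940 + 272.25) = √82002.4440 = 286.360689
L = 2.5 × 286.360689 = 715.901722
V = π·3.25² × L = 33.183072 × 715.901722 = 23755.818668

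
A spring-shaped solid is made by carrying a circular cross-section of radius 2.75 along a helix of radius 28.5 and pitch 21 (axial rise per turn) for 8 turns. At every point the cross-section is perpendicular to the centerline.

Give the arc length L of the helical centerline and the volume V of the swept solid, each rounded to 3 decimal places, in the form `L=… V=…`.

L=1442.383 V=34268.571

2πR = 2π·28.5 = 179.070781
per-turn = √(179.070781² + 21²) = √(32066.3447 + 441) = √32507.3447 = 180.297933
L = 8 × 180.297933 = 1442.383465
V = π·2.75² × L = 23.758294 × 1442.383465 = 34268.571066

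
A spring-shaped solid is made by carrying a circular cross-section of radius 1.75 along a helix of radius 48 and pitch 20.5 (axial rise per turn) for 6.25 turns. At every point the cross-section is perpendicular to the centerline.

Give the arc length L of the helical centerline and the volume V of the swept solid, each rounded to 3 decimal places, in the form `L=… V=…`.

L=1889.305 V=18177.245

2πR = 2π·48 = 301.592895
per-turn = √(301.592895² + 20.5²) = √(90958.2742 + 420.25) = √91378.5242 = 302.288809
L = 6.25 × 302.288809 = 1889.305057
V = π·1.75² × L = 9.621128 × 1889.305057 = 18177.244847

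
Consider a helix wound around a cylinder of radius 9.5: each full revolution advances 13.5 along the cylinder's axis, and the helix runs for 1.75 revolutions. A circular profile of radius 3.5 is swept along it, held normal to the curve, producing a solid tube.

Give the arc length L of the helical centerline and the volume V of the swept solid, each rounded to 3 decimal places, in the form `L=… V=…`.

2πR = 2π·9.5 = 59.690260
per-turn = √(59.690260² + 13.5²) = √(3562.9272 + 182.25) = √3745.1772 = 61.197853
L = 1.75 × 61.197853 = 107.096242
V = π·3.5² × L = 38.484510 × 107.096242 = 4121.546413

L=107.096 V=4121.546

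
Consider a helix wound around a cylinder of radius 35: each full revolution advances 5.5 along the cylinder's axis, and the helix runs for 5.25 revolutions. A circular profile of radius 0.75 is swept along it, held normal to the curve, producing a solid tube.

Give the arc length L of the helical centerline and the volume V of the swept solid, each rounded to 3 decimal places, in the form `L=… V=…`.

L=1154.896 V=2040.870

2πR = 2π·35 = 219.911486
per-turn = √(219.911486² + 5.5²) = √(48361.0616 + 30.25) = √48391.3116 = 219.980253
L = 5.25 × 219.980253 = 1154.896327
V = π·0.75² × L = 1.767146 × 1154.896327 = 2040.870271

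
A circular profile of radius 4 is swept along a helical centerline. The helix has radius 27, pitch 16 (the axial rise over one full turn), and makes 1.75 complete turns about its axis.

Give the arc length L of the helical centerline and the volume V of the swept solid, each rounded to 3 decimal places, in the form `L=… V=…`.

2πR = 2π·27 = 169.646003
per-turn = √(169.646003² + 16²) = √(28779.7664 + 256) = √29035.7664 = 170.398845
L = 1.75 × 170.398845 = 298.197979
V = π·4² × L = 50.265482 × 298.197979 = 14989.065284

L=298.198 V=14989.065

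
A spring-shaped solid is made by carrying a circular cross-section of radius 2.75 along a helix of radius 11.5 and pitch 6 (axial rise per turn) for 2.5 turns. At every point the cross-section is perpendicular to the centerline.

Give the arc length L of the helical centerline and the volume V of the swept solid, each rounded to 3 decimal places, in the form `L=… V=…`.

L=181.263 V=4306.507

2πR = 2π·11.5 = 72.256631
per-turn = √(72.256631² + 6²) = √(5221.0207 + 36) = √5257.0207 = 72.505315
L = 2.5 × 72.505315 = 181.263288
V = π·2.75² × L = 23.758294 × 181.263288 = 4306.506566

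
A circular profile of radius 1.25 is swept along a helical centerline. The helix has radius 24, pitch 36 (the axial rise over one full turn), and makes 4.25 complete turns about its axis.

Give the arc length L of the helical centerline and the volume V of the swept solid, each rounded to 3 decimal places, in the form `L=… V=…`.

L=658.895 V=3234.343

2πR = 2π·24 = 150.796447
per-turn = √(150.796447² + 36²) = √(22739.5685 + 1296) = √24035.5685 = 155.034088
L = 4.25 × 155.034088 = 658.894875
V = π·1.25² × L = 4.908739 × 658.894875 = 3234.342656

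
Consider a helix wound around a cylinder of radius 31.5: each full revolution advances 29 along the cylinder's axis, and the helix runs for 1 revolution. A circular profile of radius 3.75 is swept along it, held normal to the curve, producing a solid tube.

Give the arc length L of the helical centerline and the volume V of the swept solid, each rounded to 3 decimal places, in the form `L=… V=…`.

2πR = 2π·31.5 = 197.920337
per-turn = √(197.920337² + 29²) = √(39172.4599 + 841) = √40013.4599 = 200.033647
L = 1 × 200.033647 = 200.033647
V = π·3.75² × L = 44.178647 × 200.033647 = 8837.215810

L=200.034 V=8837.216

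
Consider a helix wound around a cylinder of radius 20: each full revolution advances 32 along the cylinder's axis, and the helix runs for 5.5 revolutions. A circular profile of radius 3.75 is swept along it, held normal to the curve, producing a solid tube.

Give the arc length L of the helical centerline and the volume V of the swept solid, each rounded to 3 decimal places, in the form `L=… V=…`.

L=713.207 V=31508.540

2πR = 2π·20 = 125.663706
per-turn = √(125.663706² + 32²) = √(15791.3670 + 1024) = √16815.3670 = 129.674080
L = 5.5 × 129.674080 = 713.207440
V = π·3.75² × L = 44.178647 × 713.207440 = 31508.539526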